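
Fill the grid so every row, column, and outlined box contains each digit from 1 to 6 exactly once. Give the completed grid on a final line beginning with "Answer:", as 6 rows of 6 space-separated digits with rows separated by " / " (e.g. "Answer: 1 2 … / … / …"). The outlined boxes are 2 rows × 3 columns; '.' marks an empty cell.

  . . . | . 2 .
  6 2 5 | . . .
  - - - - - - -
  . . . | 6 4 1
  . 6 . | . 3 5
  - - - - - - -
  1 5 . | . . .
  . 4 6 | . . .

Step 1. [r1c4∈{1,3,4,5}] 5 has one home in row 1: r1c4 ⇒ r1c4=5.
Step 2. [r4c4∈{2}] r4c4's peers cover all but 2 ⇒ r4c4=2.
Step 3. [r3c2∈{3}] r3c2's peers cover all but 3 ⇒ r3c2=3.
Step 4. [r1c6∈{3,4,6}] r1c6 is the only open cell in row 1 admitting 6 ⇒ r1c6=6.
Step 5. [r4c3∈{1,4}] across row 4, 1 lands solely at r4c3, so r4c3=1.
Step 6. [r3c3∈{2}] r3c3's peers cover all but 2 ⇒ r3c3=2.
Step 7. [r5c3∈{3}] nothing but 3 survives at r5c3, so r5c3=3.
Step 8. [r5c6∈{2,4}] row 5 places 2 nowhere but r5c6 ⇒ r5c6=2.
Step 9. [r6c6∈{3}] only 3 remains possible at r6c6. So r6c6=3.
Step 10. [r2c4∈{1,3,4}] in row 2, 3 fits only at r2c4. So r2c4=3.
Step 11. [r1c3∈{4}] nothing but 4 survives at r1c3. So r1c3=4.
Step 12. [r2c5∈{1}] r2c5 is down to just 1 ⇒ r2c5=1.
Step 13. [r4c1∈{4}] only 4 remains possible at r4c1, so r4c1=4.
Step 14. [r6c1∈{2}] only 2 remains possible at r6c1. So r6c1=2.
Step 15. [r1c2∈{1}] nothing but 1 survives at r1c2, so r1c2=1.
Step 16. [r6c5∈{5}] r6c5's peers cover all but 5 ⇒ r6c5=5.
Step 17. [r3c1∈{5}] r3c1 has the single candidate 5, so r3c1=5.
Step 18. [r2c6∈{4}] only 4 remains possible at r2c6 ⇒ r2c6=4.
Step 19. [r1c1∈{3}] r1c1's peers cover all but 3. So r1c1=3.
Step 20. [r5c4∈{4}] r5c4 has the single candidate 4, so r5c4=4.
Step 21. [r6c4∈{1}] r6c4 is down to just 1, so r6c4=1.
Step 22. [r5c5∈{6}] r5c5's peers cover all but 6, so r5c5=6.

Answer: 3 1 4 5 2 6 / 6 2 5 3 1 4 / 5 3 2 6 4 1 / 4 6 1 2 3 5 / 1 5 3 4 6 2 / 2 4 6 1 5 3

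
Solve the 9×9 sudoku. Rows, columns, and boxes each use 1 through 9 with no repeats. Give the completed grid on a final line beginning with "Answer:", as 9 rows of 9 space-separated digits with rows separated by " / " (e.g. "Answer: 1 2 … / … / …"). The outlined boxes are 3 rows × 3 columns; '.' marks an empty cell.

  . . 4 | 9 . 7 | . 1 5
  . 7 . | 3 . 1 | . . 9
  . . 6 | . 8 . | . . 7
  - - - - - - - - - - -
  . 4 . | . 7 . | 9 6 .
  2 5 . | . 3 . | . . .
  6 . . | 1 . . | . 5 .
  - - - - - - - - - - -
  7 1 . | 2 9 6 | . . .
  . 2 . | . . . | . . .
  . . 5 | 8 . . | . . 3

Step 1. [r9c6∈{4}] r9c6's peers cover all but 4. So r9c6=4.
Step 2. [r6c7∈{2,3,4,7,8}] 3 has one home in box 6: r6c7, so r6c7=3.
Step 3. [r8c1∈{3,4,8,9}] in col 1, 4 fits only at r8c1. So r8c1=4.
Step 4. [r2c3∈{2,8}] 2 has one home in col 3: r2c3. So r2c3=2.
Step 5. [r9c1∈{9}] r9c1 is down to just 9, so r9c1=9.
Step 6. [r8c9∈{1,6,8}] across col 9, 6 lands solely at r8c9, so r8c9=6.
Step 7. [r3c8∈{2,3,4}] col 8 places 3 nowhere but r3c8 ⇒ r3c8=3.
Step 8. [r7c3∈{3,8}] row 7 places 3 nowhere but r7c3 ⇒ r7c3=3.
Step 9. [r8c3∈{8}] only 8 remains possible at r8c3, so r8c3=8.
Step 10. [r7c7∈{4,5,8}] row 7 places 5 nowhere but r7c7. So r7c7=5.
Step 11. [r8c4∈{5,7}] col 4 places 7 nowhere but r8c4 ⇒ r8c4=7.
Step 12. [r4c3∈{1}] r4c3's peers cover all but 1. So r4c3=1.
Step 13. [r5c9∈{1,4,8}] 1 has one home in col 9: r5c9 ⇒ r5c9=1.
Step 14. [r1c2∈{3,8}] 3 has one home in col 2: r1c2 ⇒ r1c2=3.
Step 15. [r6c2∈{8,9}] r6c2 is the only open cell in col 2 admitting 8 ⇒ r6c2=8.
Step 16. [r1c1∈{8}] r1c1 is down to just 8, so r1c1=8.
Step 17. [r2c1∈{5}] r2c1 has the single candidate 5. So r2c1=5.
Step 18. [r6c3∈{7,9}] across row 6, 7 lands solely at r6c3 ⇒ r6c3=7.
Step 19. [r8c5∈{1,5}] r8c5 is the only open cell in col 5 admitting 5. So r8c5=5.
Step 20. [r4c4∈{5}] nothing but 5 survives at r4c4 ⇒ r4c4=5.
Step 21. [r3c4∈{4}] nothing but 4 survives at r3c4, so r3c4=4.
Step 22. [r3c7∈{2}] nothing but 2 survives at r3c7 ⇒ r3c7=2.
Step 23. [r1c5∈{2,6}] 2 has one home in row 1: r1c5. So r1c5=2.
Step 24. [r6c6∈{2,9}] row 6 places 9 nowhere but r6c6 ⇒ r6c6=9.
Step 25. [r5c6∈{8}] only 8 remains possible at r5c6 ⇒ r5c6=8.
Step 26. [r2c7∈{4,6,8}] 8 has one home in col 7: r2c7, so r2c7=8.
Step 27. [r5c7∈{4,7}] r5c7 is the only open cell in col 7 admitting 4 ⇒ r5c7=4.
Step 28. [r7c9∈{4,8}] r7c9 is the only open cell in col 9 admitting 4, so r7c9=4.
Step 29. [r9c7∈{1,7}] 7 has one home in col 7: r9c7. So r9c7=7.
Step 30. [r4c6∈{2}] only 2 remains possible at r4c6, so r4c6=2.
Step 31. [r6c9∈{2}] r6c9 is down to just 2. So r6c9=2.
Step 32. [r5c4∈{6}] nothing but 6 survives at r5c4, so r5c4=6.
Step 33. [r3c2∈{9}] r3c2's peers cover all but 9 ⇒ r3c2=9.
Step 34. [r9c8∈{2}] nothing but 2 survives at r9c8, so r9c8=2.
Step 35. [r8c8∈{9}] nothing but 9 survives at r8c8. So r8c8=9.
Step 36. [r4c9∈{8}] only 8 remains possible at r4c9 ⇒ r4c9=8.
Step 37. [r4c1∈{3}] r4c1's peers cover all but 3, so r4c1=3.
Step 38. [r3c6∈{5}] nothing but 5 survives at r3c6. So r3c6=5.
Step 39. [r3c1∈{1}] r3c1 is down to just 1, so r3c1=1.
Step 40. [r5c3∈{9}] only 9 remains possible at r5c3 ⇒ r5c3=9.
Step 41. [r8c6∈{3}] r8c6 has the single candidate 3 ⇒ r8c6=3.
Step 42. [r2c5∈{6}] only 6 remains possible at r2c5. So r2c5=6.
Step 43. [r6c5∈{4}] r6c5 has the single candidate 4, so r6c5=4.
Step 44. [r5c8∈{7}] r5c8 has the single candidate 7, so r5c8=7.
Step 45. [r2c8∈{4}] only 4 remains possible at r2c8 ⇒ r2c8=4.
Step 46. [r9c2∈{6}] nothing but 6 survives at r9c2. So r9c2=6.
Step 47. [r1c7∈{6}] r1c7's peers cover all but 6. So r1c7=6.
Step 48. [r9c5∈{1}] r9c5 has the single candidate 1. So r9c5=1.
Step 49. [r8c7∈{1}] r8c7's peers cover all but 1 ⇒ r8c7=1.
Step 50. [r7c8∈{8}] r7c8's peers cover all but 8, so r7c8=8.

Answer: 8 3 4 9 2 7 6 1 5 / 5 7 2 3 6 1 8 4 9 / 1 9 6 4 8 5 2 3 7 / 3 4 1 5 7 2 9 6 8 / 2 5 9 6 3 8 4 7 1 / 6 8 7 1 4 9 3 5 2 / 7 1 3 2 9 6 5 8 4 / 4 2 8 7 5 3 1 9 6 / 9 6 5 8 1 4 7 2 3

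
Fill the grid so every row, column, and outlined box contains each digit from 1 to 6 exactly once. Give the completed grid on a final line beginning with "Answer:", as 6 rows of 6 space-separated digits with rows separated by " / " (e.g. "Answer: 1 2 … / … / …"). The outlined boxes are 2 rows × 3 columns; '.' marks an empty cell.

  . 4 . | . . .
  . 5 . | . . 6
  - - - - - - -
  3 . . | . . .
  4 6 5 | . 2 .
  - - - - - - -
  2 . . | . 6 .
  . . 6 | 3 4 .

Step 1. [r4c4∈{1}] nothing but 1 survives at r4c4. So r4c4=1.
Step 2. [r6c2∈{1}] only 1 remains possible at r6c2 ⇒ r6c2=1.
Step 3. [r2c1∈{1}] r2c1 is down to just 1 ⇒ r2c1=1.
Step 4. [r5c4∈{5}] r5c4 has the single candidate 5. So r5c4=5.
Step 5. [r1c4∈{2}] r1c4's peers cover all but 2. So r1c4=2.
Step 6. [r1c3∈{3}] only 3 remains possible at r1c3, so r1c3=3.
Step 7. [r3c6∈{4,5}] col 6 places 4 nowhere but r3c6, so r3c6=4.
Step 8. [r1c5∈{1,5}] across col 5, 1 lands solely at r1c5, so r1c5=1.
Step 9. [r2c3∈{2}] r2c3's peers cover all but 2, so r2c3=2.
Step 10. [r2c4∈{4}] r2c4 is down to just 4 ⇒ r2c4=4.
Step 11. [r3c5∈{5}] r3c5 is down to just 5 ⇒ r3c5=5.
Step 12. [r2c5∈{3}] r2c5's peers cover all but 3. So r2c5=3.
Step 13. [r1c6∈{5}] r1c6 is down to just 5. So r1c6=5.
Step 14. [r6c1∈{5}] r6c1's peers cover all but 5 ⇒ r6c1=5.
Step 15. [r3c3∈{1}] nothing but 1 survives at r3c3 ⇒ r3c3=1.
Step 16. [r5c6∈{1}] only 1 remains possible at r5c6. So r5c6=1.
Step 17. [r4c6∈{3}] r4c6 is down to just 3 ⇒ r4c6=3.
Step 18. [r5c3∈{4}] nothing but 4 survives at r5c3. So r5c3=4.
Step 19. [r3c2∈{2}] r3c2 has the single candidate 2. So r3c2=2.
Step 20. [r6c6∈{2}] nothing but 2 survives at r6c6. So r6c6=2.
Step 21. [r3c4∈{6}] r3c4 is down to just 6. So r3c4=6.
Step 22. [r5c2∈{3}] r5c2 is down to just 3, so r5c2=3.
Step 23. [r1c1∈{6}] r1c1's peers cover all but 6. So r1c1=6.

Answer: 6 4 3 2 1 5 / 1 5 2 4 3 6 / 3 2 1 6 5 4 / 4 6 5 1 2 3 / 2 3 4 5 6 1 / 5 1 6 3 4 2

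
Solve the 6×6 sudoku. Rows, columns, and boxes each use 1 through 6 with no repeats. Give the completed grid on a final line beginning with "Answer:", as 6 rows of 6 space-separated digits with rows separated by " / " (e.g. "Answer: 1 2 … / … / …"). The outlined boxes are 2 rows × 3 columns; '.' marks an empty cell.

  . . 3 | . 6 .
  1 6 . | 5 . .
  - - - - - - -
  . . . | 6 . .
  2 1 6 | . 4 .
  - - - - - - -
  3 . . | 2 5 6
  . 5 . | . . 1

Step 1. [r5c2∈{4}] only 4 remains possible at r5c2 ⇒ r5c2=4.
Step 2. [r4c4∈{3}] r4c4 is down to just 3 ⇒ r4c4=3.
Step 3. [r3c3∈{4,5}] col 3 places 5 nowhere but r3c3, so r3c3=5.
Step 4. [r2c6∈{2,3,4}] col 6 places 3 nowhere but r2c6. So r2c6=3.
Step 5. [r1c6∈{2,4}] r1c6 is the only open cell in col 6 admitting 4 ⇒ r1c6=4.
Step 6. [r2c5∈{2}] nothing but 2 survives at r2c5. So r2c5=2.
Step 7. [r6c4∈{4}] r6c4's peers cover all but 4 ⇒ r6c4=4.
Step 8. [r1c1∈{5}] only 5 remains possible at r1c1 ⇒ r1c1=5.
Step 9. [r2c3∈{4}] nothing but 4 survives at r2c3, so r2c3=4.
Step 10. [r3c6∈{2}] r3c6 is down to just 2, so r3c6=2.
Step 11. [r6c1∈{6}] r6c1 has the single candidate 6. So r6c1=6.
Step 12. [r5c3∈{1}] r5c3 has the single candidate 1, so r5c3=1.
Step 13. [r6c5∈{3}] only 3 remains possible at r6c5. So r6c5=3.
Step 14. [r3c2∈{3}] nothing but 3 survives at r3c2. So r3c2=3.
Step 15. [r4c6∈{5}] r4c6's peers cover all but 5 ⇒ r4c6=5.
Step 16. [r1c4∈{1}] only 1 remains possible at r1c4, so r1c4=1.
Step 17. [r6c3∈{2}] r6c3 is down to just 2, so r6c3=2.
Step 18. [r1c2∈{2}] r1c2 has the single candidate 2, so r1c2=2.
Step 19. [r3c5∈{1}] r3c5's peers cover all but 1, so r3c5=1.
Step 20. [r3c1∈{4}] only 4 remains possible at r3c1 ⇒ r3c1=4.

Answer: 5 2 3 1 6 4 / 1 6 4 5 2 3 / 4 3 5 6 1 2 / 2 1 6 3 4 5 / 3 4 1 2 5 6 / 6 5 2 4 3 1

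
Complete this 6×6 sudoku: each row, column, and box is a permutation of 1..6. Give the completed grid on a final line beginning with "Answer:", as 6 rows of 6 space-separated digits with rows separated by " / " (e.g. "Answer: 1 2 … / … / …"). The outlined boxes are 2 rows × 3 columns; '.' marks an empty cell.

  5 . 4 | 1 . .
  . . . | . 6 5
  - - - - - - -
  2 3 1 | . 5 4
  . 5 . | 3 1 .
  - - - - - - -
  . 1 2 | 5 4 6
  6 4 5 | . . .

Step 1. [r6c4∈{2}] r6c4 is down to just 2 ⇒ r6c4=2.
Step 2. [r1c5∈{2,3}] r1c5 is the only open cell in col 5 admitting 2 ⇒ r1c5=2.
Step 3. [r5c1∈{3}] only 3 remains possible at r5c1, so r5c1=3.
Step 4. [r1c6∈{3}] r1c6 has the single candidate 3. So r1c6=3.
Step 5. [r4c3∈{6}] r4c3 is down to just 6, so r4c3=6.
Step 6. [r2c2∈{2}] r2c2's peers cover all but 2, so r2c2=2.
Step 7. [r2c1∈{1}] r2c1 has the single candidate 1. So r2c1=1.
Step 8. [r4c1∈{4}] r4c1 has the single candidate 4, so r4c1=4.
Step 9. [r2c4∈{4}] only 4 remains possible at r2c4, so r2c4=4.
Step 10. [r2c3∈{3}] nothing but 3 survives at r2c3. So r2c3=3.
Step 11. [r6c6∈{1}] r6c6's peers cover all but 1, so r6c6=1.
Step 12. [r1c2∈{6}] only 6 remains possible at r1c2 ⇒ r1c2=6.
Step 13. [r6c5∈{3}] nothing but 3 survives at r6c5. So r6c5=3.
Step 14. [r4c6∈{2}] r4c6 has the single candidate 2 ⇒ r4c6=2.
Step 15. [r3c4∈{6}] only 6 remains possible at r3c4. So r3c4=6.

Answer: 5 6 4 1 2 3 / 1 2 3 4 6 5 / 2 3 1 6 5 4 / 4 5 6 3 1 2 / 3 1 2 5 4 6 / 6 4 5 2 3 1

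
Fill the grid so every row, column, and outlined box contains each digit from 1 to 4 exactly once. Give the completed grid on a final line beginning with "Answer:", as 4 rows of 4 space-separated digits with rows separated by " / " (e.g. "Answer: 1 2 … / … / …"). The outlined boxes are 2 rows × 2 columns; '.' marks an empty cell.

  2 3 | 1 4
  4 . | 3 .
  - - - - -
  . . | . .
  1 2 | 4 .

Step 1. [r3c4∈{1,2,3}] across row 3, 1 lands solely at r3c4, so r3c4=1.
Step 2. [r3c3∈{2}] r3c3 has the single candidate 2. So r3c3=2.
Step 3. [r2c4∈{2}] r2c4's peers cover all but 2 ⇒ r2c4=2.
Step 4. [r4c4∈{3}] only 3 remains possible at r4c4 ⇒ r4c4=3.
Step 5. [r3c2∈{4}] only 4 remains possible at r3c2 ⇒ r3c2=4.
Step 6. [r3c1∈{3}] r3c1's peers cover all but 3 ⇒ r3c1=3.
Step 7. [r2c2∈{1}] only 1 remains possible at r2c2 ⇒ r2c2=1.

Answer: 2 3 1 4 / 4 1 3 2 / 3 4 2 1 / 1 2 4 3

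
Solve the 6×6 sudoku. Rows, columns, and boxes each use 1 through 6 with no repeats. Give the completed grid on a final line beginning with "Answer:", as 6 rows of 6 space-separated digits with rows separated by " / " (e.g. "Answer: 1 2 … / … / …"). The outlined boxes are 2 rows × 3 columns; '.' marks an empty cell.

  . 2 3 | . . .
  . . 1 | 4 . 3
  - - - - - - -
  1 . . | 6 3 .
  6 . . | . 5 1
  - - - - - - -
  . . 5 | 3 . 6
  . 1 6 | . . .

Step 1. [r5c2∈{4}] nothing but 4 survives at r5c2, so r5c2=4.
Step 2. [r2c5∈{2,6}] 2 has one home in row 2: r2c5 ⇒ r2c5=2.
Step 3. [r3c6∈{2,4}] r3c6 is the only open cell in box 4 admitting 4. So r3c6=4.
Step 4. [r1c6∈{5}] only 5 remains possible at r1c6 ⇒ r1c6=5.
Step 5. [r6c6∈{2}] only 2 remains possible at r6c6. So r6c6=2.
Step 6. [r3c2∈{5}] r3c2 is down to just 5. So r3c2=5.
Step 7. [r4c4∈{2}] r4c4 is down to just 2 ⇒ r4c4=2.
Step 8. [r5c5∈{1}] r5c5's peers cover all but 1, so r5c5=1.
Step 9. [r1c1∈{4}] nothing but 4 survives at r1c1 ⇒ r1c1=4.
Step 10. [r6c5∈{4}] nothing but 4 survives at r6c5 ⇒ r6c5=4.
Step 11. [r3c3∈{2}] nothing but 2 survives at r3c3, so r3c3=2.
Step 12. [r5c1∈{2}] only 2 remains possible at r5c1. So r5c1=2.
Step 13. [r2c2∈{6}] nothing but 6 survives at r2c2. So r2c2=6.
Step 14. [r4c3∈{4}] only 4 remains possible at r4c3 ⇒ r4c3=4.
Step 15. [r1c5∈{6}] r1c5 is down to just 6 ⇒ r1c5=6.
Step 16. [r1c4∈{1}] r1c4's peers cover all but 1, so r1c4=1.
Step 17. [r6c4∈{5}] nothing but 5 survives at r6c4 ⇒ r6c4=5.
Step 18. [r4c2∈{3}] r4c2's peers cover all but 3, so r4c2=3.
Step 19. [r2c1∈{5}] only 5 remains possible at r2c1 ⇒ r2c1=5.
Step 20. [r6c1∈{3}] r6c1 has the single candidate 3, so r6c1=3.

Answer: 4 2 3 1 6 5 / 5 6 1 4 2 3 / 1 5 2 6 3 4 / 6 3 4 2 5 1 / 2 4 5 3 1 6 / 3 1 6 5 4 2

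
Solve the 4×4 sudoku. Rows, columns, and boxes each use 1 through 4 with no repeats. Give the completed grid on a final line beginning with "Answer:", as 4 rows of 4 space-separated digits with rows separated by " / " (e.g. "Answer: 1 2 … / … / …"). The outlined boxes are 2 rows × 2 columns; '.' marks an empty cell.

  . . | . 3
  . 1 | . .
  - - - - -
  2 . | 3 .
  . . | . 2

Step 1. [r3c2∈{4}] r3c2 has the single candidate 4. So r3c2=4.
Step 2. [r4c3∈{1,4}] in row 4, 4 fits only at r4c3. So r4c3=4.
Step 3. [r2c1∈{3,4}] in row 2, 3 fits only at r2c1 ⇒ r2c1=3.
Step 4. [r1c2∈{2}] r1c2 has the single candidate 2 ⇒ r1c2=2.
Step 5. [r2c3∈{2}] r2c3's peers cover all but 2, so r2c3=2.
Step 6. [r4c2∈{3}] only 3 remains possible at r4c2. So r4c2=3.
Step 7. [r3c4∈{1}] r3c4 is down to just 1 ⇒ r3c4=1.
Step 8. [r4c1∈{1}] r4c1 is down to just 1, so r4c1=1.
Step 9. [r2c4∈{4}] r2c4 is down to just 4 ⇒ r2c4=4.
Step 10. [r1c3∈{1}] only 1 remains possible at r1c3, so r1c3=1.
Step 11. [r1c1∈{4}] r1c1's peers cover all but 4 ⇒ r1c1=4.

Answer: 4 2 1 3 / 3 1 2 4 / 2 4 3 1 / 1 3 4 2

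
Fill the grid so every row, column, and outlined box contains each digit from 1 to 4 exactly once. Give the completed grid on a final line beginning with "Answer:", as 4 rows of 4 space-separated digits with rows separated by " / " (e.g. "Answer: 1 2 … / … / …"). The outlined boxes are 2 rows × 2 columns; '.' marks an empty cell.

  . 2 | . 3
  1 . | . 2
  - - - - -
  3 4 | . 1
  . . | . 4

Step 1. [r3c3∈{2}] r3c3's peers cover all but 2. So r3c3=2.
Step 2. [r2c3∈{4}] nothing but 4 survives at r2c3 ⇒ r2c3=4.
Step 3. [r2c2∈{3}] r2c2 has the single candidate 3 ⇒ r2c2=3.
Step 4. [r4c2∈{1}] r4c2 is down to just 1, so r4c2=1.
Step 5. [r1c3∈{1}] nothing but 1 survives at r1c3, so r1c3=1.
Step 6. [r4c1∈{2}] nothing but 2 survives at r4c1 ⇒ r4c1=2.
Step 7. [r4c3∈{3}] r4c3 is down to just 3 ⇒ r4c3=3.
Step 8. [r1c1∈{4}] r1c1 has the single candidate 4. So r1c1=4.

Answer: 4 2 1 3 / 1 3 4 2 / 3 4 2 1 / 2 1 3 4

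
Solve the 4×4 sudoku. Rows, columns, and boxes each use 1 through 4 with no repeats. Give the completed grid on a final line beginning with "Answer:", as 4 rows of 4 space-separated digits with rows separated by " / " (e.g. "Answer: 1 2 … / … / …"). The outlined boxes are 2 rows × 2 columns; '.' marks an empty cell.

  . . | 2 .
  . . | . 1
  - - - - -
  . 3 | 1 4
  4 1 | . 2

Step 1. [r2c3∈{3,4}] r2c3 is the only open cell in col 3 admitting 4 ⇒ r2c3=4.
Step 2. [r2c1∈{2,3}] across row 2, 3 lands solely at r2c1 ⇒ r2c1=3.
Step 3. [r3c1∈{2}] only 2 remains possible at r3c1, so r3c1=2.
Step 4. [r4c3∈{3}] r4c3 is down to just 3. So r4c3=3.
Step 5. [r1c1∈{1}] only 1 remains possible at r1c1, so r1c1=1.
Step 6. [r1c4∈{3}] r1c4 has the single candidate 3, so r1c4=3.
Step 7. [r2c2∈{2}] r2c2 is down to just 2 ⇒ r2c2=2.
Step 8. [r1c2∈{4}] r1c2's peers cover all but 4 ⇒ r1c2=4.

Answer: 1 4 2 3 / 3 2 4 1 / 2 3 1 4 / 4 1 3 2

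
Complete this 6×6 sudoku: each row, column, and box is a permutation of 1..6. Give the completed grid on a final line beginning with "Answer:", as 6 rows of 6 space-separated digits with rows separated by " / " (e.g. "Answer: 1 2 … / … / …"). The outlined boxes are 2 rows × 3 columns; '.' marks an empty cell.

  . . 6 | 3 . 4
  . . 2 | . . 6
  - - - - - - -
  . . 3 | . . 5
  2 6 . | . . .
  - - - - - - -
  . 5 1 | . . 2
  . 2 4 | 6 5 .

Step 1. [r2c5∈{1}] r2c5 is down to just 1. So r2c5=1.
Step 2. [r5c4∈{4}] only 4 remains possible at r5c4. So r5c4=4.
Step 3. [r5c5∈{3}] nothing but 3 survives at r5c5 ⇒ r5c5=3.
Step 4. [r1c1∈{1,5}] row 1 places 5 nowhere but r1c1, so r1c1=5.
Step 5. [r3c1∈{1,4}] r3c1 is the only open cell in col 1 admitting 1. So r3c1=1.
Step 6. [r2c2∈{3,4}] col 2 places 3 nowhere but r2c2, so r2c2=3.
Step 7. [r3c5∈{2,4,6}] row 3 places 6 nowhere but r3c5 ⇒ r3c5=6.
Step 8. [r6c6∈{1}] r6c6 is down to just 1. So r6c6=1.
Step 9. [r3c2∈{4}] r3c2's peers cover all but 4 ⇒ r3c2=4.
Step 10. [r4c6∈{3}] only 3 remains possible at r4c6, so r4c6=3.
Step 11. [r2c4∈{5}] r2c4 has the single candidate 5. So r2c4=5.
Step 12. [r4c4∈{1}] r4c4's peers cover all but 1 ⇒ r4c4=1.
Step 13. [r2c1∈{4}] nothing but 4 survives at r2c1 ⇒ r2c1=4.
Step 14. [r1c2∈{1}] r1c2 has the single candidate 1 ⇒ r1c2=1.
Step 15. [r5c1∈{6}] r5c1 has the single candidate 6, so r5c1=6.
Step 16. [r4c5∈{4}] r4c5's peers cover all but 4. So r4c5=4.
Step 17. [r4c3∈{5}] nothing but 5 survives at r4c3, so r4c3=5.
Step 18. [r6c1∈{3}] r6c1 has the single candidate 3 ⇒ r6c1=3.
Step 19. [r1c5∈{2}] only 2 remains possible at r1c5, so r1c5=2.
Step 20. [r3c4∈{2}] nothing but 2 survives at r3c4 ⇒ r3c4=2.

Answer: 5 1 6 3 2 4 / 4 3 2 5 1 6 / 1 4 3 2 6 5 / 2 6 5 1 4 3 / 6 5 1 4 3 2 / 3 2 4 6 5 1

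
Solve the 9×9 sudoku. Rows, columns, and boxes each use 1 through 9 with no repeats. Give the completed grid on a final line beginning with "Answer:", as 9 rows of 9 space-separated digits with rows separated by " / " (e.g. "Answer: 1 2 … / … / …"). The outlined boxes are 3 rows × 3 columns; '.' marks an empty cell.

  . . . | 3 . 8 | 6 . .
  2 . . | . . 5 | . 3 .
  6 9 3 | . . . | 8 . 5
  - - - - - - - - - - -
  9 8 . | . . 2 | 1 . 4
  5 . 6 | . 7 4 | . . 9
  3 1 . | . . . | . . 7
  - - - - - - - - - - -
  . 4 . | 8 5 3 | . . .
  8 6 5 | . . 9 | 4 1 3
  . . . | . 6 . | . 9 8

Step 1. [r2c2∈{7}] nothing but 7 survives at r2c2 ⇒ r2c2=7.
Step 2. [r1c5∈{1,2,4,9}] in row 1, 9 fits only at r1c5. So r1c5=9.
Step 3. [r9c4∈{1,2,4,7}] in row 9, 4 fits only at r9c4, so r9c4=4.
Step 4. [r9c6∈{1,7}] 1 has one home in box 8: r9c6 ⇒ r9c6=1.
Step 5. [r9c1∈{7}] r9c1 is down to just 7. So r9c1=7.
Step 6. [r2c9∈{1}] r2c9's peers cover all but 1, so r2c9=1.
Step 7. [r5c2∈{2}] r5c2 has the single candidate 2 ⇒ r5c2=2.
Step 8. [r1c1∈{1,4}] in col 1, 4 fits only at r1c1, so r1c1=4.
Step 9. [r6c6∈{6}] r6c6's peers cover all but 6. So r6c6=6.
Step 10. [r1c8∈{2,7}] across row 1, 7 lands solely at r1c8, so r1c8=7.
Step 11. [r3c5∈{1,2,4}] col 5 places 1 nowhere but r3c5, so r3c5=1.
Step 12. [r3c4∈{2,7}] 2 has one home in box 2: r3c4, so r3c4=2.
Step 13. [r4c4∈{5}] nothing but 5 survives at r4c4, so r4c4=5.
Step 14. [r6c8∈{2,5,8}] in col 8, 5 fits only at r6c8 ⇒ r6c8=5.
Step 15. [r7c8∈{2,6}] across col 8, 2 lands solely at r7c8 ⇒ r7c8=2.
Step 16. [r7c1∈{1}] nothing but 1 survives at r7c1, so r7c1=1.
Step 17. [r4c3∈{7}] r4c3 is down to just 7, so r4c3=7.
Step 18. [r3c6∈{7}] r3c6 is down to just 7, so r3c6=7.
Step 19. [r9c7∈{5}] r9c7 has the single candidate 5. So r9c7=5.
Step 20. [r5c8∈{8}] r5c8 has the single candidate 8 ⇒ r5c8=8.
Step 21. [r4c5∈{3}] nothing but 3 survives at r4c5 ⇒ r4c5=3.
Step 22. [r2c7∈{9}] r2c7 is down to just 9 ⇒ r2c7=9.
Step 23. [r5c7∈{3}] r5c7 is down to just 3 ⇒ r5c7=3.
Step 24. [r6c5∈{8}] r6c5 is down to just 8. So r6c5=8.
Step 25. [r7c9∈{6}] r7c9 has the single candidate 6. So r7c9=6.
Step 26. [r9c3∈{2}] nothing but 2 survives at r9c3 ⇒ r9c3=2.
Step 27. [r2c4∈{6}] only 6 remains possible at r2c4 ⇒ r2c4=6.
Step 28. [r3c8∈{4}] nothing but 4 survives at r3c8, so r3c8=4.
Step 29. [r8c4∈{7}] r8c4 is down to just 7, so r8c4=7.
Step 30. [r6c3∈{4}] r6c3 has the single candidate 4 ⇒ r6c3=4.
Step 31. [r7c7∈{7}] nothing but 7 survives at r7c7. So r7c7=7.
Step 32. [r6c4∈{9}] only 9 remains possible at r6c4 ⇒ r6c4=9.
Step 33. [r5c4∈{1}] r5c4 is down to just 1, so r5c4=1.
Step 34. [r1c9∈{2}] r1c9 has the single candidate 2, so r1c9=2.
Step 35. [r8c5∈{2}] r8c5 is down to just 2, so r8c5=2.
Step 36. [r2c5∈{4}] nothing but 4 survives at r2c5 ⇒ r2c5=4.
Step 37. [r4c8∈{6}] r4c8 is down to just 6, so r4c8=6.
Step 38. [r6c7∈{2}] r6c7 has the single candidate 2. So r6c7=2.
Step 39. [r9c2∈{3}] r9c2's peers cover all but 3 ⇒ r9c2=3.
Step 40. [r1c3∈{1}] r1c3 has the single candidate 1. So r1c3=1.
Step 41. [r2c3∈{8}] r2c3 is down to just 8 ⇒ r2c3=8.
Step 42. [r1c2∈{5}] r1c2 is down to just 5. So r1c2=5.
Step 43. [r7c3∈{9}] nothing but 9 survives at r7c3, so r7c3=9.

Answer: 4 5 1 3 9 8 6 7 2 / 2 7 8 6 4 5 9 3 1 / 6 9 3 2 1 7 8 4 5 / 9 8 7 5 3 2 1 6 4 / 5 2 6 1 7 4 3 8 9 / 3 1 4 9 8 6 2 5 7 / 1 4 9 8 5 3 7 2 6 / 8 6 5 7 2 9 4 1 3 / 7 3 2 4 6 1 5 9 8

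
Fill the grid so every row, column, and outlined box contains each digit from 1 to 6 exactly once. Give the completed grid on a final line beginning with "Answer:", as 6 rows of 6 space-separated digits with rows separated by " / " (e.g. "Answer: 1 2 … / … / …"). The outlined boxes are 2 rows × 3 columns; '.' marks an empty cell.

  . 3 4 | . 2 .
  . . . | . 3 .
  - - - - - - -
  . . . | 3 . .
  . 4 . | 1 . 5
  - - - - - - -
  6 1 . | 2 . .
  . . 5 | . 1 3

Step 1. [r3c6∈{2,4,6}] col 6 places 2 nowhere but r3c6, so r3c6=2.
Step 2. [r6c4∈{4,6}] r6c4 is the only open cell in row 6 admitting 6 ⇒ r6c4=6.
Step 3. [r4c1∈{2,3}] col 1 places 3 nowhere but r4c1, so r4c1=3.
Step 4. [r1c6∈{1,6}] in row 1, 6 fits only at r1c6 ⇒ r1c6=6.
Step 5. [r1c1∈{1,5}] in row 1, 1 fits only at r1c1 ⇒ r1c1=1.
Step 6. [r6c2∈{2}] only 2 remains possible at r6c2, so r6c2=2.
Step 7. [r3c5∈{4,6}] 4 has one home in row 3: r3c5, so r3c5=4.
Step 8. [r2c1∈{2,5}] col 1 places 2 nowhere but r2c1. So r2c1=2.
Step 9. [r2c2∈{5,6}] r2c2 is the only open cell in box 1 admitting 5, so r2c2=5.
Step 10. [r2c3∈{6}] r2c3 is down to just 6, so r2c3=6.
Step 11. [r5c6∈{4}] only 4 remains possible at r5c6 ⇒ r5c6=4.
Step 12. [r6c1∈{4}] r6c1 has the single candidate 4, so r6c1=4.
Step 13. [r4c5∈{6}] r4c5 is down to just 6, so r4c5=6.
Step 14. [r3c1∈{5}] r3c1 has the single candidate 5 ⇒ r3c1=5.
Step 15. [r4c3∈{2}] r4c3 has the single candidate 2, so r4c3=2.
Step 16. [r3c3∈{1}] r3c3 is down to just 1 ⇒ r3c3=1.
Step 17. [r1c4∈{5}] r1c4's peers cover all but 5, so r1c4=5.
Step 18. [r2c4∈{4}] only 4 remains possible at r2c4. So r2c4=4.
Step 19. [r5c3∈{3}] r5c3's peers cover all but 3. So r5c3=3.
Step 20. [r2c6∈{1}] r2c6 has the single candidate 1, so r2c6=1.
Step 21. [r3c2∈{6}] r3c2 is down to just 6 ⇒ r3c2=6.
Step 22. [r5c5∈{5}] r5c5's peers cover all but 5, so r5c5=5.

Answer: 1 3 4 5 2 6 / 2 5 6 4 3 1 / 5 6 1 3 4 2 / 3 4 2 1 6 5 / 6 1 3 2 5 4 / 4 2 5 6 1 3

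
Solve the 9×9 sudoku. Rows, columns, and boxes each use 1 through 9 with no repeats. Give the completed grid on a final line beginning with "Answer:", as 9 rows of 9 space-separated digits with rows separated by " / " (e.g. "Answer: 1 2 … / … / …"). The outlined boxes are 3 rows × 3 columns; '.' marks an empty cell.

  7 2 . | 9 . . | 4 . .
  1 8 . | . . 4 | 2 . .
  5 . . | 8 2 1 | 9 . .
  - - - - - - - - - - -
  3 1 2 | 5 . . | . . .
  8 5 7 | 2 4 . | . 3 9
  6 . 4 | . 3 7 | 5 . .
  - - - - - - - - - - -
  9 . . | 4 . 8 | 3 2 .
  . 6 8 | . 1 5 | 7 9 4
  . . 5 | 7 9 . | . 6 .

Step 1. [r2c4∈{3,6}] 6 has one home in col 4: r2c4, so r2c4=6.
Step 2. [r5c7∈{1,6}] row 5 places 1 nowhere but r5c7. So r5c7=1.
Step 3. [r6c8∈{8}] r6c8's peers cover all but 8. So r6c8=8.
Step 4. [r1c9∈{1,3,5,6,8}] across row 1, 8 lands solely at r1c9. So r1c9=8.
Step 5. [r3c8∈{7}] only 7 remains possible at r3c8. So r3c8=7.
Step 6. [r2c8∈{5}] r2c8 is down to just 5, so r2c8=5.
Step 7. [r4c7∈{6}] r4c7 has the single candidate 6 ⇒ r4c7=6.
Step 8. [r9c2∈{3,4}] in box 7, 3 fits only at r9c2 ⇒ r9c2=3.
Step 9. [r1c3∈{3,6}] row 1 places 6 nowhere but r1c3, so r1c3=6.
Step 10. [r3c3∈{3}] r3c3 has the single candidate 3, so r3c3=3.
Step 11. [r9c6∈{2}] r9c6 has the single candidate 2. So r9c6=2.
Step 12. [r7c9∈{1,5}] r7c9 is the only open cell in row 7 admitting 5. So r7c9=5.
Step 13. [r2c5∈{7}] r2c5's peers cover all but 7, so r2c5=7.
Step 14. [r1c8∈{1}] only 1 remains possible at r1c8. So r1c8=1.
Step 15. [r8c1∈{2}] r8c1's peers cover all but 2 ⇒ r8c1=2.
Step 16. [r6c9∈{2}] r6c9 has the single candidate 2. So r6c9=2.
Step 17. [r9c1∈{4}] nothing but 4 survives at r9c1 ⇒ r9c1=4.
Step 18. [r2c9∈{3}] r2c9 has the single candidate 3, so r2c9=3.
Step 19. [r8c4∈{3}] only 3 remains possible at r8c4 ⇒ r8c4=3.
Step 20. [r6c4∈{1}] only 1 remains possible at r6c4, so r6c4=1.
Step 21. [r4c6∈{9}] r4c6 has the single candidate 9 ⇒ r4c6=9.
Step 22. [r4c9∈{7}] r4c9's peers cover all but 7, so r4c9=7.
Step 23. [r4c5∈{8}] r4c5 is down to just 8. So r4c5=8.
Step 24. [r1c5∈{5}] nothing but 5 survives at r1c5, so r1c5=5.
Step 25. [r6c2∈{9}] only 9 remains possible at r6c2 ⇒ r6c2=9.
Step 26. [r7c5∈{6}] only 6 remains possible at r7c5, so r7c5=6.
Step 27. [r7c3∈{1}] only 1 remains possible at r7c3. So r7c3=1.
Step 28. [r9c7∈{8}] r9c7 is down to just 8 ⇒ r9c7=8.
Step 29. [r4c8∈{4}] r4c8 has the single candidate 4. So r4c8=4.
Step 30. [r3c9∈{6}] r3c9's peers cover all but 6. So r3c9=6.
Step 31. [r7c2∈{7}] r7c2's peers cover all but 7, so r7c2=7.
Step 32. [r9c9∈{1}] nothing but 1 survives at r9c9. So r9c9=1.
Step 33. [r2c3∈{9}] r2c3 has the single candidate 9, so r2c3=9.
Step 34. [r5c6∈{6}] r5c6's peers cover all but 6. So r5c6=6.
Step 35. [r3c2∈{4}] r3c2 has the single candidate 4 ⇒ r3c2=4.
Step 36. [r1c6∈{3}] r1c6 is down to just 3, so r1c6=3.

Answer: 7 2 6 9 5 3 4 1 8 / 1 8 9 6 7 4 2 5 3 / 5 4 3 8 2 1 9 7 6 / 3 1 2 5 8 9 6 4 7 / 8 5 7 2 4 6 1 3 9 / 6 9 4 1 3 7 5 8 2 / 9 7 1 4 6 8 3 2 5 / 2 6 8 3 1 5 7 9 4 / 4 3 5 7 9 2 8 6 1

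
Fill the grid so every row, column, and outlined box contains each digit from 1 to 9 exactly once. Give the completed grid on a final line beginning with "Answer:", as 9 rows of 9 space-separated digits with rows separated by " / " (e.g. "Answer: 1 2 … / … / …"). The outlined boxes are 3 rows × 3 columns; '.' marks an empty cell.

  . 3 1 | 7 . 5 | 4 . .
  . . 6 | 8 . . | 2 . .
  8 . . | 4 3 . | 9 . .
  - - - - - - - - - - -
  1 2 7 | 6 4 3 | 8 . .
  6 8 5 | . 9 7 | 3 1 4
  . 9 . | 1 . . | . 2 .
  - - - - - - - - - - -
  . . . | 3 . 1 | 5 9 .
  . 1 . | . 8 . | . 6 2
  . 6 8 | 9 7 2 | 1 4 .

Step 1. [r3c9∈{1,5,6,7}] in row 3, 1 fits only at r3c9. So r3c9=1.
Step 2. [r4c8∈{5}] r4c8 has the single candidate 5. So r4c8=5.
Step 3. [r2c9∈{3,5,7}] r2c9 is the only open cell in col 9 admitting 5, so r2c9=5.
Step 4. [r1c1∈{2,9}] 9 has one home in row 1: r1c1. So r1c1=9.
Step 5. [r8c7∈{7}] r8c7's peers cover all but 7. So r8c7=7.
Step 6. [r1c9∈{6,8}] 6 has one home in box 3: r1c9, so r1c9=6.
Step 7. [r7c1∈{2,4,7}] in col 1, 2 fits only at r7c1 ⇒ r7c1=2.
Step 8. [r2c1∈{4,7}] r2c1 is the only open cell in col 1 admitting 7. So r2c1=7.
Step 9. [r7c3∈{4}] only 4 remains possible at r7c3 ⇒ r7c3=4.
Step 10. [r6c3∈{3}] only 3 remains possible at r6c3 ⇒ r6c3=3.
Step 11. [r8c1∈{3,5}] r8c1 is the only open cell in row 8 admitting 3, so r8c1=3.
Step 12. [r7c9∈{8}] r7c9's peers cover all but 8. So r7c9=8.
Step 13. [r2c6∈{9}] nothing but 9 survives at r2c6, so r2c6=9.
Step 14. [r6c6∈{8}] only 8 remains possible at r6c6, so r6c6=8.
Step 15. [r9c1∈{5}] r9c1's peers cover all but 5, so r9c1=5.
Step 16. [r8c4∈{5}] r8c4's peers cover all but 5. So r8c4=5.
Step 17. [r9c9∈{3}] nothing but 3 survives at r9c9. So r9c9=3.
Step 18. [r4c9∈{9}] r4c9's peers cover all but 9 ⇒ r4c9=9.
Step 19. [r8c6∈{4}] r8c6 is down to just 4. So r8c6=4.
Step 20. [r8c3∈{9}] r8c3 is down to just 9, so r8c3=9.
Step 21. [r2c8∈{3}] r2c8 is down to just 3 ⇒ r2c8=3.
Step 22. [r3c8∈{7}] r3c8 has the single candidate 7, so r3c8=7.
Step 23. [r6c1∈{4}] r6c1 has the single candidate 4, so r6c1=4.
Step 24. [r2c5∈{1}] r2c5's peers cover all but 1. So r2c5=1.
Step 25. [r6c7∈{6}] r6c7 has the single candidate 6 ⇒ r6c7=6.
Step 26. [r1c5∈{2}] r1c5's peers cover all but 2 ⇒ r1c5=2.
Step 27. [r5c4∈{2}] r5c4's peers cover all but 2. So r5c4=2.
Step 28. [r2c2∈{4}] r2c2 is down to just 4, so r2c2=4.
Step 29. [r1c8∈{8}] r1c8's peers cover all but 8 ⇒ r1c8=8.
Step 30. [r3c3∈{2}] nothing but 2 survives at r3c3, so r3c3=2.
Step 31. [r7c5∈{6}] only 6 remains possible at r7c5. So r7c5=6.
Step 32. [r3c2∈{5}] r3c2 is down to just 5 ⇒ r3c2=5.
Step 33. [r6c9∈{7}] r6c9 is down to just 7. So r6c9=7.
Step 34. [r7c2∈{7}] r7c2 has the single candidate 7 ⇒ r7c2=7.
Step 35. [r3c6∈{6}] r3c6's peers cover all but 6, so r3c6=6.
Step 36. [r6c5∈{5}] r6c5 has the single candidate 5 ⇒ r6c5=5.

Answer: 9 3 1 7 2 5 4 8 6 / 7 4 6 8 1 9 2 3 5 / 8 5 2 4 3 6 9 7 1 / 1 2 7 6 4 3 8 5 9 / 6 8 5 2 9 7 3 1 4 / 4 9 3 1 5 8 6 2 7 / 2 7 4 3 6 1 5 9 8 / 3 1 9 5 8 4 7 6 2 / 5 6 8 9 7 2 1 4 3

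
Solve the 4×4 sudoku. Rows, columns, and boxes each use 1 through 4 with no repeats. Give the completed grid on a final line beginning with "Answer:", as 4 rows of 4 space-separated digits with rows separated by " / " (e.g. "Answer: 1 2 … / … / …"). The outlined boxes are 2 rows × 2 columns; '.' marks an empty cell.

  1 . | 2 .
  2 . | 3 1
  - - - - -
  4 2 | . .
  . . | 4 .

Step 1. [r4c1∈{3}] r4c1's peers cover all but 3 ⇒ r4c1=3.
Step 2. [r1c4∈{4}] r1c4 is down to just 4. So r1c4=4.
Step 3. [r4c4∈{2}] r4c4 has the single candidate 2, so r4c4=2.
Step 4. [r3c4∈{3}] nothing but 3 survives at r3c4. So r3c4=3.
Step 5. [r2c2∈{4}] r2c2 is down to just 4 ⇒ r2c2=4.
Step 6. [r4c2∈{1}] r4c2's peers cover all but 1 ⇒ r4c2=1.
Step 7. [r1c2∈{3}] r1c2's peers cover all but 3, so r1c2=3.
Step 8. [r3c3∈{1}] r3c3 has the single candidate 1 ⇒ r3c3=1.

Answer: 1 3 2 4 / 2 4 3 1 / 4 2 1 3 / 3 1 4 2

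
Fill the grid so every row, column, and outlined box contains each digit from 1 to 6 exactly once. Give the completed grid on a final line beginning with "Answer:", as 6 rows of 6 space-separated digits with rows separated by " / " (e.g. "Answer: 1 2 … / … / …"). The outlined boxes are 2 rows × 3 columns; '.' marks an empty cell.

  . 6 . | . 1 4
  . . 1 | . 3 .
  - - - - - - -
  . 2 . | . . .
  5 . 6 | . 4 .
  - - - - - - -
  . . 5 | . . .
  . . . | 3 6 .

Step 1. [r5c1∈{1,2,3,4,6}] across row 5, 6 lands solely at r5c1 ⇒ r5c1=6.
Step 2. [r1c4∈{2,5}] in row 1, 5 fits only at r1c4, so r1c4=5.
Step 3. [r5c5∈{2}] r5c5 has the single candidate 2, so r5c5=2.
Step 4. [r5c6∈{1}] only 1 remains possible at r5c6 ⇒ r5c6=1.
Step 5. [r5c2∈{3,4}] r5c2 is the only open cell in row 5 admitting 3 ⇒ r5c2=3.
Step 6. [r4c2∈{1}] r4c2 has the single candidate 1. So r4c2=1.
Step 7. [r6c2∈{4}] only 4 remains possible at r6c2. So r6c2=4.
Step 8. [r4c6∈{2,3}] 3 has one home in row 4: r4c6. So r4c6=3.
Step 9. [r2c6∈{2,6}] r2c6 is the only open cell in col 6 admitting 2, so r2c6=2.
Step 10. [r3c3∈{3,4}] 4 has one home in col 3: r3c3, so r3c3=4.
Step 11. [r1c3∈{2,3}] 3 has one home in col 3: r1c3, so r1c3=3.
Step 12. [r3c6∈{5,6}] across col 6, 6 lands solely at r3c6 ⇒ r3c6=6.
Step 13. [r6c3∈{2}] only 2 remains possible at r6c3, so r6c3=2.
Step 14. [r3c4∈{1}] r3c4's peers cover all but 1, so r3c4=1.
Step 15. [r3c1∈{3}] r3c1 is down to just 3. So r3c1=3.
Step 16. [r6c1∈{1}] r6c1 has the single candidate 1. So r6c1=1.
Step 17. [r6c6∈{5}] r6c6's peers cover all but 5. So r6c6=5.
Step 18. [r2c2∈{5}] r2c2 has the single candidate 5. So r2c2=5.
Step 19. [r1c1∈{2}] nothing but 2 survives at r1c1 ⇒ r1c1=2.
Step 20. [r2c4∈{6}] r2c4 is down to just 6, so r2c4=6.
Step 21. [r2c1∈{4}] nothing but 4 survives at r2c1, so r2c1=4.
Step 22. [r3c5∈{5}] only 5 remains possible at r3c5, so r3c5=5.
Step 23. [r4c4∈{2}] r4c4 has the single candidate 2. So r4c4=2.
Step 24. [r5c4∈{4}] nothing but 4 survives at r5c4 ⇒ r5c4=4.

Answer: 2 6 3 5 1 4 / 4 5 1 6 3 2 / 3 2 4 1 5 6 / 5 1 6 2 4 3 / 6 3 5 4 2 1 / 1 4 2 3 6 5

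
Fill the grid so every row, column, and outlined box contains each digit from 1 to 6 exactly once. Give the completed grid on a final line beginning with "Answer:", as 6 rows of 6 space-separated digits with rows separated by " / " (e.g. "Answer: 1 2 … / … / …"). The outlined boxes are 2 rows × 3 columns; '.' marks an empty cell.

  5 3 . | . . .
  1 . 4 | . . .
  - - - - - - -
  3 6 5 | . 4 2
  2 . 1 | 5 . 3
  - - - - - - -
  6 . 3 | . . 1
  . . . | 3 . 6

Step 1. [r2c2∈{2}] r2c2 has the single candidate 2. So r2c2=2.
Step 2. [r1c5∈{1,2,6}] in col 5, 1 fits only at r1c5, so r1c5=1.
Step 3. [r5c4∈{2,4}] 4 has one home in box 6: r5c4. So r5c4=4.
Step 4. [r5c2∈{5}] only 5 remains possible at r5c2. So r5c2=5.
Step 5. [r2c5∈{3,5,6}] r2c5 is the only open cell in row 2 admitting 3. So r2c5=3.
Step 6. [r5c5∈{2}] only 2 remains possible at r5c5 ⇒ r5c5=2.
Step 7. [r6c1∈{4}] r6c1 has the single candidate 4. So r6c1=4.
Step 8. [r1c3∈{6}] only 6 remains possible at r1c3, so r1c3=6.
Step 9. [r4c2∈{4}] nothing but 4 survives at r4c2 ⇒ r4c2=4.
Step 10. [r2c6∈{5}] only 5 remains possible at r2c6 ⇒ r2c6=5.
Step 11. [r3c4∈{1}] r3c4 has the single candidate 1, so r3c4=1.
Step 12. [r4c5∈{6}] r4c5 is down to just 6, so r4c5=6.
Step 13. [r1c6∈{4}] r1c6 is down to just 4, so r1c6=4.
Step 14. [r2c4∈{6}] only 6 remains possible at r2c4. So r2c4=6.
Step 15. [r6c2∈{1}] only 1 remains possible at r6c2, so r6c2=1.
Step 16. [r1c4∈{2}] only 2 remains possible at r1c4. So r1c4=2.
Step 17. [r6c3∈{2}] r6c3 is down to just 2. So r6c3=2.
Step 18. [r6c5∈{5}] only 5 remains possible at r6c5. So r6c5=5.

Answer: 5 3 6 2 1 4 / 1 2 4 6 3 5 / 3 6 5 1 4 2 / 2 4 1 5 6 3 / 6 5 3 4 2 1 / 4 1 2 3 5 6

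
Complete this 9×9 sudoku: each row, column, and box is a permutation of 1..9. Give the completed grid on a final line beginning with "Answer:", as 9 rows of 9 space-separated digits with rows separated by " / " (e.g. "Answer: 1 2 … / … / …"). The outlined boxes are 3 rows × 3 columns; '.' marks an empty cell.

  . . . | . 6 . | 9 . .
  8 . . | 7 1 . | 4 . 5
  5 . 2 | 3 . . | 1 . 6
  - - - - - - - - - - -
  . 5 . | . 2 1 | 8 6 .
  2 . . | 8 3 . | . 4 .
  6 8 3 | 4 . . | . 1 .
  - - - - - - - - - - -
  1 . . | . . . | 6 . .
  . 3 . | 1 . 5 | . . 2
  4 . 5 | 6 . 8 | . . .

Step 1. [r8c7∈{7}] r8c7 has the single candidate 7, so r8c7=7.
Step 2. [r8c1∈{9}] r8c1 is down to just 9, so r8c1=9.
Step 3. [r4c4∈{9}] only 9 remains possible at r4c4 ⇒ r4c4=9.
Step 4. [r7c6∈{2,3,4,7,9}] col 6 places 3 nowhere but r7c6. So r7c6=3.
Step 5. [r4c1∈{7}] r4c1 is down to just 7. So r4c1=7.
Step 6. [r8c8∈{8}] only 8 remains possible at r8c8 ⇒ r8c8=8.
Step 7. [r2c8∈{2,3}] 3 has one home in row 2: r2c8. So r2c8=3.
Step 8. [r6c9∈{7,9}] row 6 places 9 nowhere but r6c9, so r6c9=9.
Step 9. [r2c6∈{2,9}] r2c6 is the only open cell in row 2 admitting 2, so r2c6=2.
Step 10. [r1c6∈{4}] r1c6 is down to just 4. So r1c6=4.
Step 11. [r3c8∈{7}] r3c8 is down to just 7. So r3c8=7.
Step 12. [r3c6∈{9}] r3c6 is down to just 9 ⇒ r3c6=9.
Step 13. [r2c2∈{6,9}] 6 has one home in col 2: r2c2 ⇒ r2c2=6.
Step 14. [r6c6∈{7}] nothing but 7 survives at r6c6, so r6c6=7.
Step 15. [r9c2∈{2,7}] across row 9, 2 lands solely at r9c2. So r9c2=2.
Step 16. [r7c2∈{7}] nothing but 7 survives at r7c2 ⇒ r7c2=7.
Step 17. [r1c2∈{1}] r1c2 has the single candidate 1, so r1c2=1.
Step 18. [r9c8∈{9}] r9c8's peers cover all but 9, so r9c8=9.
Step 19. [r6c7∈{2,5}] 2 has one home in row 6: r6c7 ⇒ r6c7=2.
Step 20. [r4c9∈{3}] only 3 remains possible at r4c9, so r4c9=3.
Step 21. [r5c2∈{9}] r5c2 has the single candidate 9. So r5c2=9.
Step 22. [r8c5∈{4}] r8c5 is down to just 4 ⇒ r8c5=4.
Step 23. [r6c5∈{5}] nothing but 5 survives at r6c5, so r6c5=5.
Step 24. [r1c1∈{3}] r1c1 is down to just 3. So r1c1=3.
Step 25. [r5c9∈{7}] nothing but 7 survives at r5c9. So r5c9=7.
Step 26. [r7c3∈{8}] r7c3 has the single candidate 8 ⇒ r7c3=8.
Step 27. [r9c5∈{7}] r9c5 has the single candidate 7, so r9c5=7.
Step 28. [r7c8∈{5}] r7c8 has the single candidate 5 ⇒ r7c8=5.
Step 29. [r2c3∈{9}] r2c3's peers cover all but 9. So r2c3=9.
Step 30. [r9c9∈{1}] only 1 remains possible at r9c9, so r9c9=1.
Step 31. [r5c3∈{1}] r5c3's peers cover all but 1. So r5c3=1.
Step 32. [r3c2∈{4}] r3c2 has the single candidate 4 ⇒ r3c2=4.
Step 33. [r9c7∈{3}] r9c7's peers cover all but 3. So r9c7=3.
Step 34. [r1c3∈{7}] r1c3 has the single candidate 7, so r1c3=7.
Step 35. [r8c3∈{6}] r8c3's peers cover all but 6, so r8c3=6.
Step 36. [r5c6∈{6}] r5c6's peers cover all but 6. So r5c6=6.
Step 37. [r1c9∈{8}] only 8 remains possible at r1c9, so r1c9=8.
Step 38. [r7c5∈{9}] only 9 remains possible at r7c5. So r7c5=9.
Step 39. [r1c8∈{2}] r1c8 has the single candidate 2, so r1c8=2.
Step 40. [r4c3∈{4}] r4c3 has the single candidate 4, so r4c3=4.
Step 41. [r7c9∈{4}] r7c9 is down to just 4. So r7c9=4.
Step 42. [r7c4∈{2}] only 2 remains possible at r7c4 ⇒ r7c4=2.
Step 43. [r1c4∈{5}] r1c4's peers cover all but 5 ⇒ r1c4=5.
Step 44. [r3c5∈{8}] r3c5 has the single candidate 8. So r3c5=8.
Step 45. [r5c7∈{5}] nothing but 5 survives at r5c7. So r5c7=5.

Answer: 3 1 7 5 6 4 9 2 8 / 8 6 9 7 1 2 4 3 5 / 5 4 2 3 8 9 1 7 6 / 7 5 4 9 2 1 8 6 3 / 2 9 1 8 3 6 5 4 7 / 6 8 3 4 5 7 2 1 9 / 1 7 8 2 9 3 6 5 4 / 9 3 6 1 4 5 7 8 2 / 4 2 5 6 7 8 3 9 1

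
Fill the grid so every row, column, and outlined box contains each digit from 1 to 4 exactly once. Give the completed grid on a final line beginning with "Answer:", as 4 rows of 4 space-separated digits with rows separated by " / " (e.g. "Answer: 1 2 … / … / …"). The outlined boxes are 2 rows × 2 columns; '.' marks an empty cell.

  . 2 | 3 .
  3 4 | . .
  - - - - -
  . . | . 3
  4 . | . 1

Step 1. [r3c1∈{1,2}] col 1 places 2 nowhere but r3c1, so r3c1=2.
Step 2. [r2c3∈{1,2}] r2c3 is the only open cell in row 2 admitting 1, so r2c3=1.
Step 3. [r1c1∈{1}] nothing but 1 survives at r1c1, so r1c1=1.
Step 4. [r4c2∈{3}] nothing but 3 survives at r4c2. So r4c2=3.
Step 5. [r2c4∈{2}] r2c4's peers cover all but 2. So r2c4=2.
Step 6. [r3c2∈{1}] nothing but 1 survives at r3c2. So r3c2=1.
Step 7. [r3c3∈{4}] only 4 remains possible at r3c3, so r3c3=4.
Step 8. [r1c4∈{4}] r1c4's peers cover all but 4, so r1c4=4.
Step 9. [r4c3∈{2}] r4c3 has the single candidate 2 ⇒ r4c3=2.

Answer: 1 2 3 4 / 3 4 1 2 / 2 1 4 3 / 4 3 2 1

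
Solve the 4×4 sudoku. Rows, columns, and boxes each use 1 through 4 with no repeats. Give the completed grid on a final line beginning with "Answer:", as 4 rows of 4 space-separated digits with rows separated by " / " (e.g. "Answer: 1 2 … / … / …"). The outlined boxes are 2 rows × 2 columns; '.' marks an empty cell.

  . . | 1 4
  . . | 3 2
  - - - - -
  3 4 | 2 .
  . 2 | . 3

Step 1. [r4c1∈{1}] only 1 remains possible at r4c1. So r4c1=1.
Step 2. [r3c4∈{1}] nothing but 1 survives at r3c4 ⇒ r3c4=1.
Step 3. [r4c3∈{4}] nothing but 4 survives at r4c3 ⇒ r4c3=4.
Step 4. [r2c1∈{4}] r2c1 has the single candidate 4. So r2c1=4.
Step 5. [r1c2∈{3}] r1c2's peers cover all but 3, so r1c2=3.
Step 6. [r2c2∈{1}] r2c2 is down to just 1, so r2c2=1.
Step 7. [r1c1∈{2}] nothing but 2 survives at r1c1 ⇒ r1c1=2.

Answer: 2 3 1 4 / 4 1 3 2 / 3 4 2 1 / 1 2 4 3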